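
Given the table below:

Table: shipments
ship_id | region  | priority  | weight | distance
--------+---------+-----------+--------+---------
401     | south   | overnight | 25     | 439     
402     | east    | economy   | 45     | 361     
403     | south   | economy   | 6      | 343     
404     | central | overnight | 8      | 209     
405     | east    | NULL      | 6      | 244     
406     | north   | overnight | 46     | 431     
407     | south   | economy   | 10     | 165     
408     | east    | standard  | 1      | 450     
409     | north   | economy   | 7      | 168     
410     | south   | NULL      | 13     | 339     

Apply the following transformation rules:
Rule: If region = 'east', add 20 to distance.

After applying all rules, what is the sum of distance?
3209

Step 1: Count records where region = 'east': 3
Step 2: Total bonus added: 3 × 20 = 60
Step 3: Original sum of distance: 3149
Step 4: Final sum = 3149 + 60 = 3209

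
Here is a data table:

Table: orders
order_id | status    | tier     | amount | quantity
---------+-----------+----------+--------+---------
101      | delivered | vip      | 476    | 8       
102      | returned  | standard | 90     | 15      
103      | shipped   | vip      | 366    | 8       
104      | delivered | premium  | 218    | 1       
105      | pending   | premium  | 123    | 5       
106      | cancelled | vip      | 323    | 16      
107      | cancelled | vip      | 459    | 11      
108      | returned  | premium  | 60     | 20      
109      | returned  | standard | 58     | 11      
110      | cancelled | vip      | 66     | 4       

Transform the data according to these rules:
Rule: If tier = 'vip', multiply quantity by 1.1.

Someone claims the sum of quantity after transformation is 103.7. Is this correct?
Yes, the result is correct.

Step 1: Calculate the correct sum after transformation
Step 2: Apply multiplier 1.1 to records where tier = 'vip'
Step 3: Correct result = 103.7
Step 4: Claimed result = 103.7
Step 5: 103.7 = 103.7 ✓
Conclusion: The claimed result is correct.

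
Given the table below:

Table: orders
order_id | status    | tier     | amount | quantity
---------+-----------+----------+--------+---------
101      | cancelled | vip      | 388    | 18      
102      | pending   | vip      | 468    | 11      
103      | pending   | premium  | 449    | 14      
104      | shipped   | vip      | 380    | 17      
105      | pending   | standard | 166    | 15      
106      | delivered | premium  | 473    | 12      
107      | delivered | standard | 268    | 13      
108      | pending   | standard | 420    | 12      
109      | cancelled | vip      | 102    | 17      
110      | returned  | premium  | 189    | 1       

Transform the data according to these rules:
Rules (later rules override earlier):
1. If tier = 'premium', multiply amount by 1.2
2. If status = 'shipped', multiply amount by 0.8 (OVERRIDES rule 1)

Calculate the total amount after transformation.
3449.2

Step 1: Rule 2 takes priority for records with status = 'shipped'
  - 1 records: 380 × 0.8 = 304.0
Step 2: Rule 1 applies to remaining records with tier = 'premium'
  - 3 records: 1111 × 1.2 = 1333.2
Step 3: Other records unchanged: 1812
Step 4: Final sum = 304.0 + 1333.2 + 1812 = 3449.2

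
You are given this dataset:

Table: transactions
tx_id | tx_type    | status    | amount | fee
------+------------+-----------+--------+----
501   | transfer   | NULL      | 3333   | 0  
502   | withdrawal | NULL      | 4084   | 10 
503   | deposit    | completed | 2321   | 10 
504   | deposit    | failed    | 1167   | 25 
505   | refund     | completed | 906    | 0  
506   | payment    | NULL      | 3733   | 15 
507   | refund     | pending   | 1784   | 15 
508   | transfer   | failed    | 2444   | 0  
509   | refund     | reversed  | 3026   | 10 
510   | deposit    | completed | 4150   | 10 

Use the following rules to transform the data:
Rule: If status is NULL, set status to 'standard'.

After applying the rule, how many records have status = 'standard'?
3

Step 1: Count records where status IS NULL
Step 2: Found 3 records with NULL status
Step 3: These records will have status set to 'standard'
Step 4: Records already having status = 'standard': 0
Step 5: Answer: 3 + 0 = 3 records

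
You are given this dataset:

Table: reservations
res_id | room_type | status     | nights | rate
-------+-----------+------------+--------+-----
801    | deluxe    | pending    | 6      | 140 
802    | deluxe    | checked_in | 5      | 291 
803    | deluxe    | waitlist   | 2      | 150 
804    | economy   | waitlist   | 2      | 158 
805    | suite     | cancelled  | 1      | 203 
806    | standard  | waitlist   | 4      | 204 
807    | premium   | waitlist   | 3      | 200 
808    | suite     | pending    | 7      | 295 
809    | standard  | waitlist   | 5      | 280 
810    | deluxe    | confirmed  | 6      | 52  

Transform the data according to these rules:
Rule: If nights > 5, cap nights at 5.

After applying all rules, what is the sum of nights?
37

Step 1: 3 records have nights > 5
Step 2: These records originally summed to 19
Step 3: After capping: 3 × 5 = 15
Step 4: Unaffected records sum: 22
Step 5: Final sum = 15 + 22 = 37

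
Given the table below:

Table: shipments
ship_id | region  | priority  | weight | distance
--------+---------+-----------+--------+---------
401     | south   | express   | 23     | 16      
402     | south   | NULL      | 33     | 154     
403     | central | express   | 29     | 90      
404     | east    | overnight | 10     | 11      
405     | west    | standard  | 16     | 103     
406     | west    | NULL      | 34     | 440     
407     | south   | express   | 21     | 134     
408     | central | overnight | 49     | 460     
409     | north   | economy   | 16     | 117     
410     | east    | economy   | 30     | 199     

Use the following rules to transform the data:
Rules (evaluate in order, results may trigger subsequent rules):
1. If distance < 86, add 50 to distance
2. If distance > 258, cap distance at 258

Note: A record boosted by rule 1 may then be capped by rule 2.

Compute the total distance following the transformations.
1440

Step 1: Apply rule 1 to records with distance < 86
  - 2 records get bonus of 50
  - Of these, 0 records then exceed 258 and get capped
Step 2: Apply rule 2 to records with distance > 258
  - 2 records (original) are capped
Step 3: Calculate final sum = 1440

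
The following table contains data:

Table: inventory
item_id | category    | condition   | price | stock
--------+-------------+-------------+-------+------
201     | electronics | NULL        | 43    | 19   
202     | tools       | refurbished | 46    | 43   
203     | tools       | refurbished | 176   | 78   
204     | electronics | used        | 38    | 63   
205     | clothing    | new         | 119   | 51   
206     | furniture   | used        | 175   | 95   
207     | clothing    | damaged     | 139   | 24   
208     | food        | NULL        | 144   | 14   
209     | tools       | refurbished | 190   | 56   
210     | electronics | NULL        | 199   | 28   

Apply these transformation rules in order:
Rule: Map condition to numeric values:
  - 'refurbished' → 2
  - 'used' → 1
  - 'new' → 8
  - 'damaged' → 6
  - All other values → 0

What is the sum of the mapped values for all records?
22

Step 1: Apply mapping to each record
Step 2: Count by status:
  'refurbished': 3 records × 2 = 6
  'used': 2 records × 1 = 2
  'new': 1 records × 8 = 8
  'damaged': 1 records × 6 = 6
Step 3: Sum all mapped values = 22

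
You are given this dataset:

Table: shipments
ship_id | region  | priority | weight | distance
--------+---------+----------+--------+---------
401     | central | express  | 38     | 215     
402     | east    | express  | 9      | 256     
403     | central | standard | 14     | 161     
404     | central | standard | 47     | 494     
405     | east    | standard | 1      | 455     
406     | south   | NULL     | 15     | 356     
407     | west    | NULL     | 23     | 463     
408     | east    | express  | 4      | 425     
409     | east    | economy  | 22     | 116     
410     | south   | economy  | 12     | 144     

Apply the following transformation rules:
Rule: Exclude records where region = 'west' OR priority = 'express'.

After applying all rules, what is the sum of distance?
1726

Step 1: Find records where region = 'west' OR priority = 'express'
Step 2: 4 records match, summing to 1359
Step 3: Original sum: 3085
Step 4: Remaining sum = 3085 - 1359 = 1726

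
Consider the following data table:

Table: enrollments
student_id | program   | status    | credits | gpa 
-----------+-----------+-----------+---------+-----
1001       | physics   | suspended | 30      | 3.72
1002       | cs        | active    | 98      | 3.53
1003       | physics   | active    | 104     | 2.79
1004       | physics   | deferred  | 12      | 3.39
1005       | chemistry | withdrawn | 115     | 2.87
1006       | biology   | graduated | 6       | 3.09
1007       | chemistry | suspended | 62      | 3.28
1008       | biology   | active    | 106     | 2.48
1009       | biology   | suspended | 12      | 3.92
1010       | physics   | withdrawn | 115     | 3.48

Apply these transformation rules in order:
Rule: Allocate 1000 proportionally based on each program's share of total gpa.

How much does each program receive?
biology: 291.55, chemistry: 188.94, cs: 108.45, physics: 411.06

Step 1: Calculate total gpa = 32.55
Step 2: Calculate each program's proportion:
  biology: 9.49/32.55 = 29.16% → 291.55
  chemistry: 6.15/32.55 = 18.89% → 188.94
  cs: 3.53/32.55 = 10.84% → 108.45
  physics: 13.38/32.55 = 41.11% → 411.06
Step 3: Verify: sum of allocations ≈ 1000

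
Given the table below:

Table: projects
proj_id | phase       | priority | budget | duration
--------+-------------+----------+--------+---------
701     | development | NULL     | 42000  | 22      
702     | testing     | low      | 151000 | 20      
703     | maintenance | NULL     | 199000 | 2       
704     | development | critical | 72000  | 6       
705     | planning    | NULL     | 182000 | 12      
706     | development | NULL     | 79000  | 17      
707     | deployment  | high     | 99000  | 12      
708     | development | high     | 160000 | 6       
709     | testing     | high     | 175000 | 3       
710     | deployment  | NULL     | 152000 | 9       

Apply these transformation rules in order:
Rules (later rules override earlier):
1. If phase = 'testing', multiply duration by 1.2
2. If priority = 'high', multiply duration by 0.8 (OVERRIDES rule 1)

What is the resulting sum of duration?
108.8

Step 1: Rule 2 takes priority for records with priority = 'high'
  - 3 records: 21 × 0.8 = 16.8
Step 2: Rule 1 applies to remaining records with phase = 'testing'
  - 1 records: 20 × 1.2 = 24.0
Step 3: Other records unchanged: 68
Step 4: Final sum = 16.8 + 24.0 + 68 = 108.8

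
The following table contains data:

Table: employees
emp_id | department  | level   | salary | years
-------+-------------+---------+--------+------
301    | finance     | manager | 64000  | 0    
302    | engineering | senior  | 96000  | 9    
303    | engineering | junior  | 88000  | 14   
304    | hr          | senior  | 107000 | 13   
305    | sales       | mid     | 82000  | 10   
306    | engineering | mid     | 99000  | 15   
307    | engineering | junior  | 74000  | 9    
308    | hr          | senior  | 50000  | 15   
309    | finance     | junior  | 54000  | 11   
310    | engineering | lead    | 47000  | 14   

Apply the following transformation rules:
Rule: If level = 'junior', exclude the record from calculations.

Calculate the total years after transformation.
76

Step 1: Identify records where level = 'junior'
Step 2: The excluded records sum to 34
Step 3: Original total years = 110
Step 4: Remaining total = 110 - 34 = 76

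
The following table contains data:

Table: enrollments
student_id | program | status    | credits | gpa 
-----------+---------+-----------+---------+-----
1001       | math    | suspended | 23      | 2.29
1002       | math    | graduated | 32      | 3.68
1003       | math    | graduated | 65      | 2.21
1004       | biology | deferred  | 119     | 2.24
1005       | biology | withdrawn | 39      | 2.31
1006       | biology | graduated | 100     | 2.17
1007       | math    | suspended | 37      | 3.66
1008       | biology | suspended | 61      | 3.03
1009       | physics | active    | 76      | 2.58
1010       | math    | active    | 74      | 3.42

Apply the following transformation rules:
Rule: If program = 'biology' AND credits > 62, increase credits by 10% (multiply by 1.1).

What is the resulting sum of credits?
647.9

Step 1: Find records where program = 'biology' AND credits > 62
Step 2: 2 records match, summing to 219
Step 3: After multiplier: 219 × 1.1 = 240.9
Step 4: Unaffected records sum: 407
Step 5: Final sum = 240.9 + 407 = 647.9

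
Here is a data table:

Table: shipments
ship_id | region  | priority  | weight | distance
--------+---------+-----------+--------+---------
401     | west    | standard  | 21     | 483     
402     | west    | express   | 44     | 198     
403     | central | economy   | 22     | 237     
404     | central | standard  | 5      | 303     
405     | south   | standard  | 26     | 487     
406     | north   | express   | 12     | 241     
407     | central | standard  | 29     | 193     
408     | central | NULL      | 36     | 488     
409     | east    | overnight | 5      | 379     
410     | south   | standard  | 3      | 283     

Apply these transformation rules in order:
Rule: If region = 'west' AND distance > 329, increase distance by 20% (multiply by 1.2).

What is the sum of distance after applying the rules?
3388.6

Step 1: Find records where region = 'west' AND distance > 329
Step 2: 1 records match, summing to 483
Step 3: After multiplier: 483 × 1.2 = 579.6
Step 4: Unaffected records sum: 2809
Step 5: Final sum = 579.6 + 2809 = 3388.6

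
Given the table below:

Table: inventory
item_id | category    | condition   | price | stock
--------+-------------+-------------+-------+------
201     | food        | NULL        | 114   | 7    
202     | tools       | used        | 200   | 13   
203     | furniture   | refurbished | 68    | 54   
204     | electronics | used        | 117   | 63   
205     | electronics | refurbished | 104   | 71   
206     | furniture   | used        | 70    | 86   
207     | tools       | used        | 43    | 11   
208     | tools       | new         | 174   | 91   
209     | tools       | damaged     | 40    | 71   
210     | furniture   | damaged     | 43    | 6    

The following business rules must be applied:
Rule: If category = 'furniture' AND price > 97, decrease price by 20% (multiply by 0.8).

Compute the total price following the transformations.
973

Step 1: Find records where category = 'furniture' AND price > 97
Step 2: 0 records match, summing to 0
Step 3: After multiplier: 0 × 0.8 = 0.0
Step 4: Unaffected records sum: 973
Step 5: Final sum = 0.0 + 973 = 973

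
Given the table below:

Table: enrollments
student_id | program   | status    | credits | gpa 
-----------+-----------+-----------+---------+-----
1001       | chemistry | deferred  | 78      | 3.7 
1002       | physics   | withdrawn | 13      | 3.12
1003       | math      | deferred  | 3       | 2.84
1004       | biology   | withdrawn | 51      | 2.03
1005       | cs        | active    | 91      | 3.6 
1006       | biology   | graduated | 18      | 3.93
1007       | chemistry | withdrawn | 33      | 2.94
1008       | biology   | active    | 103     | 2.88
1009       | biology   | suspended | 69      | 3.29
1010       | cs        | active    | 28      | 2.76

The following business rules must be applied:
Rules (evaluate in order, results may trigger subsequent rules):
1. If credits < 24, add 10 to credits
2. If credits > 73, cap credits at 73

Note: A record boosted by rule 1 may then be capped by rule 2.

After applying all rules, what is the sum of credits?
464

Step 1: Apply rule 1 to records with credits < 24
  - 3 records get bonus of 10
  - Of these, 0 records then exceed 73 and get capped
Step 2: Apply rule 2 to records with credits > 73
  - 3 records (original) are capped
Step 3: Calculate final sum = 464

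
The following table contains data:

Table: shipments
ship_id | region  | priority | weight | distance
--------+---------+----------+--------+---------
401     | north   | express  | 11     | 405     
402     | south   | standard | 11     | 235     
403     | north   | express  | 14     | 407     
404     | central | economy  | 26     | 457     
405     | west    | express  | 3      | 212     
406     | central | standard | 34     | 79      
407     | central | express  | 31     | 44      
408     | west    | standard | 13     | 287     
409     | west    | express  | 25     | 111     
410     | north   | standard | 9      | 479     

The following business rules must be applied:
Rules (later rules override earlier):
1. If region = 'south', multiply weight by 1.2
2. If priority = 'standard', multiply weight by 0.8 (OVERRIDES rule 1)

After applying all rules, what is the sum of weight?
163.6

Step 1: Rule 2 takes priority for records with priority = 'standard'
  - 4 records: 67 × 0.8 = 53.6
Step 2: Rule 1 applies to remaining records with region = 'south'
  - 0 records: 0 × 1.2 = 0.0
Step 3: Other records unchanged: 110
Step 4: Final sum = 53.6 + 0.0 + 110 = 163.6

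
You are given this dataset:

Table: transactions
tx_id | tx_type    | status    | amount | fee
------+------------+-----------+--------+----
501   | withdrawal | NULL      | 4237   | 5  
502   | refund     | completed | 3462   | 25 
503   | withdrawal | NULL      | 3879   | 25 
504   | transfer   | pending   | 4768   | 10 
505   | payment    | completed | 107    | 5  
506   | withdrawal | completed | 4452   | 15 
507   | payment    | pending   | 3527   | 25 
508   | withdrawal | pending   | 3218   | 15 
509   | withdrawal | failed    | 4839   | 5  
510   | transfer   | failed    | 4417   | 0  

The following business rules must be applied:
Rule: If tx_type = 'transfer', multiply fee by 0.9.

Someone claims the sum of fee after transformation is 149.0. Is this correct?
No, the correct result is 129.0.

Step 1: Calculate the correct sum after transformation
Step 2: Apply multiplier 0.9 to records where tx_type = 'transfer'
Step 3: Correct result = 129.0
Step 4: Claimed result = 149.0
Step 5: 129.0 ≠ 149.0
Conclusion: The claimed result is incorrect. The correct answer is 129.0.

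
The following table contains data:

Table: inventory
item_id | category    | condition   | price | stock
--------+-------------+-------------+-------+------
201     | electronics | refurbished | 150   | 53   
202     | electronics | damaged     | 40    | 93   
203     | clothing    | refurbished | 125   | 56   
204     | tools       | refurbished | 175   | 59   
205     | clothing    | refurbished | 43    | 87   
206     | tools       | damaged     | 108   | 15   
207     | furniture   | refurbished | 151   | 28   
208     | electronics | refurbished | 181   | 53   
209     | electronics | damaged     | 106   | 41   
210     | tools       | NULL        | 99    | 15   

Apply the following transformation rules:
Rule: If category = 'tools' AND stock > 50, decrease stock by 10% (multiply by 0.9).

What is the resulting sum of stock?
494.1

Step 1: Find records where category = 'tools' AND stock > 50
Step 2: 1 records match, summing to 59
Step 3: After multiplier: 59 × 0.9 = 53.1
Step 4: Unaffected records sum: 441
Step 5: Final sum = 53.1 + 441 = 494.1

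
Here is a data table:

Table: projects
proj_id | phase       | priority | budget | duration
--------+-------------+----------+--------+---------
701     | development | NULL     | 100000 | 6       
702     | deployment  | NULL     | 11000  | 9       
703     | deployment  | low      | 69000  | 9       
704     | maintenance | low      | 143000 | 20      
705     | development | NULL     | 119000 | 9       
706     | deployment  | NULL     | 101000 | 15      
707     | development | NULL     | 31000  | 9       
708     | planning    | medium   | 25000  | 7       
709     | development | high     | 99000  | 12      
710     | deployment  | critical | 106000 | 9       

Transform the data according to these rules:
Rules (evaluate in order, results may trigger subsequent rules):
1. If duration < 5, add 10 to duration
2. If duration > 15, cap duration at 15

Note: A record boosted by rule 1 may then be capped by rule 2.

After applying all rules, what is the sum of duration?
100

Step 1: Apply rule 1 to records with duration < 5
  - 0 records get bonus of 10
  - Of these, 0 records then exceed 15 and get capped
Step 2: Apply rule 2 to records with duration > 15
  - 1 records (original) are capped
Step 3: Calculate final sum = 100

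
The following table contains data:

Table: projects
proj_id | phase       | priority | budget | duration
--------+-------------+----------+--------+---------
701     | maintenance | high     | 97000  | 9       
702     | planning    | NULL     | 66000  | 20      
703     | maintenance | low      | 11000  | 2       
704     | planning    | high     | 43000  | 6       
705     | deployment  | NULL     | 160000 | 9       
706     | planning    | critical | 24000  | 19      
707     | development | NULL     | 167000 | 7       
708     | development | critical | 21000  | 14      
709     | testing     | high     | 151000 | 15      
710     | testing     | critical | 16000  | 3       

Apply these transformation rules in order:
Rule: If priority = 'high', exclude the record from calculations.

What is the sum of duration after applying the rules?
74

Step 1: Identify records where priority = 'high'
Step 2: The excluded records sum to 30
Step 3: Original total duration = 104
Step 4: Remaining total = 104 - 30 = 74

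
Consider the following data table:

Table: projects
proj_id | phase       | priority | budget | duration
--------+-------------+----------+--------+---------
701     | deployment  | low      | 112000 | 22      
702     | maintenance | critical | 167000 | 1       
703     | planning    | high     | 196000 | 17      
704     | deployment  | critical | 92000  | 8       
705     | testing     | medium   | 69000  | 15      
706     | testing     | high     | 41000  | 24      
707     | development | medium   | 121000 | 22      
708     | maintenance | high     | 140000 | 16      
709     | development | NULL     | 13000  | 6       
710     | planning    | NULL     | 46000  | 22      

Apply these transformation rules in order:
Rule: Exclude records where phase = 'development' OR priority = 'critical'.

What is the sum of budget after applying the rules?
604000

Step 1: Find records where phase = 'development' OR priority = 'critical'
Step 2: 4 records match, summing to 393000
Step 3: Original sum: 997000
Step 4: Remaining sum = 997000 - 393000 = 604000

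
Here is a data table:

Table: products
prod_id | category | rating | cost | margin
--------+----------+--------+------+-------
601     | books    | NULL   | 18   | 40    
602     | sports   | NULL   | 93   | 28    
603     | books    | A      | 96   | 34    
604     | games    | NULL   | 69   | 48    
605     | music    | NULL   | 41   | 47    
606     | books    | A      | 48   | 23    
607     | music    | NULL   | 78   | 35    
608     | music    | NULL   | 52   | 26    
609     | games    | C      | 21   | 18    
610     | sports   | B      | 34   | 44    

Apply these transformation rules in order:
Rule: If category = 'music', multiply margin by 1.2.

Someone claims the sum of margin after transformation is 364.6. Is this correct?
Yes, the result is correct.

Step 1: Calculate the correct sum after transformation
Step 2: Apply multiplier 1.2 to records where category = 'music'
Step 3: Correct result = 364.6
Step 4: Claimed result = 364.6
Step 5: 364.6 = 364.6 ✓
Conclusion: The claimed result is correct.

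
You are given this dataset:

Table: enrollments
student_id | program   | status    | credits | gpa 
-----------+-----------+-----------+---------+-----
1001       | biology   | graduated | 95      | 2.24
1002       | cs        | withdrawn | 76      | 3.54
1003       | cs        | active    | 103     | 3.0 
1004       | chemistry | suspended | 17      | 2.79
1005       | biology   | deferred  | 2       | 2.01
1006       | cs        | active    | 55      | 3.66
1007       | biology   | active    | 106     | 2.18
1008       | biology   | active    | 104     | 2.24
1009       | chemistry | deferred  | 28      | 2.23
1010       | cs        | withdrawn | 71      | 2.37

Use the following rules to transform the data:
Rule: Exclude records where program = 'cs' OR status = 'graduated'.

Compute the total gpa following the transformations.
11.45

Step 1: Find records where program = 'cs' OR status = 'graduated'
Step 2: 5 records match, summing to 14.81
Step 3: Original sum: 26.26
Step 4: Remaining sum = 26.26 - 14.81 = 11.45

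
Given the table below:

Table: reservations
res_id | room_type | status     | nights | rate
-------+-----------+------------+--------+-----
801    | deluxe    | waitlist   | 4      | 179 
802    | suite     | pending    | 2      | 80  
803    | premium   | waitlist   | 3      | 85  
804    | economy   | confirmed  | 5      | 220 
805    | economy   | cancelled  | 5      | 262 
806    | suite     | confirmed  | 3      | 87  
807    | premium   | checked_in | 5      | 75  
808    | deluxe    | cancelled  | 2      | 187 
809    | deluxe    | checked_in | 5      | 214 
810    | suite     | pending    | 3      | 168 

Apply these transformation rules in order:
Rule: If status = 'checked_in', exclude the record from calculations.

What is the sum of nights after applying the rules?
27

Step 1: Identify records where status = 'checked_in'
Step 2: The excluded records sum to 10
Step 3: Original total nights = 37
Step 4: Remaining total = 37 - 10 = 27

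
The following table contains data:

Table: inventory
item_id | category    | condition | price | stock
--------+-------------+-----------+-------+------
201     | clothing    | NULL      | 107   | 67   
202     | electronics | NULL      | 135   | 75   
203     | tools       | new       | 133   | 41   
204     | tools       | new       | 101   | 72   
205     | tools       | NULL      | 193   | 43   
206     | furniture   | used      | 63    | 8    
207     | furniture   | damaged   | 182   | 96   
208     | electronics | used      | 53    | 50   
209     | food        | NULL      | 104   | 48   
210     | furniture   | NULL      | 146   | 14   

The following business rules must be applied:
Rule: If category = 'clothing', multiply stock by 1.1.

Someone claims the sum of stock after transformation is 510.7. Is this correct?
No, the correct result is 520.7.

Step 1: Calculate the correct sum after transformation
Step 2: Apply multiplier 1.1 to records where category = 'clothing'
Step 3: Correct result = 520.7
Step 4: Claimed result = 510.7
Step 5: 520.7 ≠ 510.7
Conclusion: The claimed result is incorrect. The correct answer is 520.7.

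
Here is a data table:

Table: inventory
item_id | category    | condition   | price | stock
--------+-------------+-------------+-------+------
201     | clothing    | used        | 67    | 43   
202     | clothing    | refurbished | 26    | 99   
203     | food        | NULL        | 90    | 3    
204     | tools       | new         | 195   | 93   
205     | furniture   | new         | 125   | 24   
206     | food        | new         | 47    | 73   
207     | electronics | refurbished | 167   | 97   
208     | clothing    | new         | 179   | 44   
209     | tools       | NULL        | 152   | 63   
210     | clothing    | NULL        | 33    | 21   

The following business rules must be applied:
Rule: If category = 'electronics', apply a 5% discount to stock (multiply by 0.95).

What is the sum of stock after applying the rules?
555.15

Step 1: Records with category = 'electronics' have total stock = 97
Step 2: Apply multiplier: 97 × 0.95 = 92.15
Step 3: Other records total: 463
Step 4: Final sum = 92.15 + 463 = 555.15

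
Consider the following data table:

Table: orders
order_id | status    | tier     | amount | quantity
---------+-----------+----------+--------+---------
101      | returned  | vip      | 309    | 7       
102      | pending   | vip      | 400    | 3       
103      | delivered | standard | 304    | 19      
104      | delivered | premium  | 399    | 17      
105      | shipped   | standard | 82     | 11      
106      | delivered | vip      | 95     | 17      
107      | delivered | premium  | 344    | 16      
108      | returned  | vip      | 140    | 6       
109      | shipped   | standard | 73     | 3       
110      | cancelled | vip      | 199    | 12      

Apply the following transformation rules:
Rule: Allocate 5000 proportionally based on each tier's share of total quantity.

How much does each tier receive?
premium: 1486.49, standard: 1486.49, vip: 2027.03

Step 1: Calculate total quantity = 111
Step 2: Calculate each tier's proportion:
  premium: 33/111 = 29.73% → 1486.49
  standard: 33/111 = 29.73% → 1486.49
  vip: 45/111 = 40.54% → 2027.03
Step 3: Verify: sum of allocations ≈ 5000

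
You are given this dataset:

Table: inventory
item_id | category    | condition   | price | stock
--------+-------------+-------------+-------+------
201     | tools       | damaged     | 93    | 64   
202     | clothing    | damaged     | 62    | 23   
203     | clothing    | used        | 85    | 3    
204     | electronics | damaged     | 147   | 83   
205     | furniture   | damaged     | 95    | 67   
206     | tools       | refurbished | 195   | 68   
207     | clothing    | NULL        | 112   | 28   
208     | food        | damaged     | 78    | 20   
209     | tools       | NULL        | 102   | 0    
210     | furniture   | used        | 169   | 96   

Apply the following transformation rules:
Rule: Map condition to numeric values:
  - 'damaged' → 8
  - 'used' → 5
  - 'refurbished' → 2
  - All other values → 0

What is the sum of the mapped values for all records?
52

Step 1: Apply mapping to each record
Step 2: Count by status:
  'damaged': 5 records × 8 = 40
  'used': 2 records × 5 = 10
  'refurbished': 1 records × 2 = 2
Step 3: Sum all mapped values = 52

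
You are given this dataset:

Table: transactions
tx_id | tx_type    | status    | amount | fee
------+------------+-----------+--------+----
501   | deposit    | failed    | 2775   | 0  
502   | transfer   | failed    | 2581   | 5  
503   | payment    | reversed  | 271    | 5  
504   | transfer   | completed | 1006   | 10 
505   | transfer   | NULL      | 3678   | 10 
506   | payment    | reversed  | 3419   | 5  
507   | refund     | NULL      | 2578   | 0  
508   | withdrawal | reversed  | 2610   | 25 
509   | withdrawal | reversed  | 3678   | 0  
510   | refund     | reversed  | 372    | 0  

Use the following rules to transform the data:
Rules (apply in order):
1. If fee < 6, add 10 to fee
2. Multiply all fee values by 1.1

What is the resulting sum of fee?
143.0

Step 1: Apply Rule 1 - Add 10 to records with fee < 6
  - 7 records affected: 15 + (7 × 10) = 85
  - Unaffected records: 45
  - Sum after Rule 1: 130
Step 2: Apply Rule 2 - Multiply all by 1.1
  - 130 × 1.1 = 143.0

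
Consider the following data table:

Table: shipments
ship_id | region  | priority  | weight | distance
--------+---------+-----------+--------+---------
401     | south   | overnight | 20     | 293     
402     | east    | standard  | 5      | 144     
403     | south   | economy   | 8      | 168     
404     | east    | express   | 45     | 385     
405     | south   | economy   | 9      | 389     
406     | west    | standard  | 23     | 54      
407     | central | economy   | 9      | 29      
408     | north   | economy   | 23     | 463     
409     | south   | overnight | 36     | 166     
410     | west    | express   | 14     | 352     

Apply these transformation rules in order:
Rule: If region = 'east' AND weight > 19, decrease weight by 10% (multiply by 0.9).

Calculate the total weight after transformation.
187.5

Step 1: Find records where region = 'east' AND weight > 19
Step 2: 1 records match, summing to 45
Step 3: After multiplier: 45 × 0.9 = 40.5
Step 4: Unaffected records sum: 147
Step 5: Final sum = 40.5 + 147 = 187.5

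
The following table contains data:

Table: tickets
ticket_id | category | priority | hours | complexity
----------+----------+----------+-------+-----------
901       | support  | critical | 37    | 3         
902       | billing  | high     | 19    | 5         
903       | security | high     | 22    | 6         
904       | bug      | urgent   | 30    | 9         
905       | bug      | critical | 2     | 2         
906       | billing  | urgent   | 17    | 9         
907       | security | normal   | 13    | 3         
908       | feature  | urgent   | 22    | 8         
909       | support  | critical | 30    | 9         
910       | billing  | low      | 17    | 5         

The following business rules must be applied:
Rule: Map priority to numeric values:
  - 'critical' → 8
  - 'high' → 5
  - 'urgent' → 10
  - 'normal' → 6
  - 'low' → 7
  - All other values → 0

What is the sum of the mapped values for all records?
77

Step 1: Apply mapping to each record
Step 2: Count by status:
  'critical': 3 records × 8 = 24
  'high': 2 records × 5 = 10
  'urgent': 3 records × 10 = 30
  'normal': 1 records × 6 = 6
  'low': 1 records × 7 = 7
Step 3: Sum all mapped values = 77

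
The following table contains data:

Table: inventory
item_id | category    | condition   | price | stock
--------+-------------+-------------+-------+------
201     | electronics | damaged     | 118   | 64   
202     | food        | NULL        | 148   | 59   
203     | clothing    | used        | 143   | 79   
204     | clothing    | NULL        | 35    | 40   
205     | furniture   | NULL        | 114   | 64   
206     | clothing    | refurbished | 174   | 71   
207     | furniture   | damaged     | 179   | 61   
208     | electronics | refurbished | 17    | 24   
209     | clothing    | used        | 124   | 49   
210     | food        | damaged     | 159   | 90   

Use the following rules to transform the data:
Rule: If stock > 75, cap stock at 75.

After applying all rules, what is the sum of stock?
582

Step 1: 2 records have stock > 75
Step 2: These records originally summed to 169
Step 3: After capping: 2 × 75 = 150
Step 4: Unaffected records sum: 432
Step 5: Final sum = 150 + 432 = 582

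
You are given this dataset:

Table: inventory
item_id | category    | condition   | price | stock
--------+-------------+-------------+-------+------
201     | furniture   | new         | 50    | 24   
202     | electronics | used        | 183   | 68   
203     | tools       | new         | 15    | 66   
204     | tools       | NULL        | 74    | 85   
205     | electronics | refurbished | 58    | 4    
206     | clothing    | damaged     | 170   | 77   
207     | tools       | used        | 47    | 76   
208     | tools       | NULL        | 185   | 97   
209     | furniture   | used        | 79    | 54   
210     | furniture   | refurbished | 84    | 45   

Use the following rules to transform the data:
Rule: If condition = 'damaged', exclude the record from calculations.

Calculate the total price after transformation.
775

Step 1: Identify records where condition = 'damaged'
Step 2: The excluded records sum to 170
Step 3: Original total price = 945
Step 4: Remaining total = 945 - 170 = 775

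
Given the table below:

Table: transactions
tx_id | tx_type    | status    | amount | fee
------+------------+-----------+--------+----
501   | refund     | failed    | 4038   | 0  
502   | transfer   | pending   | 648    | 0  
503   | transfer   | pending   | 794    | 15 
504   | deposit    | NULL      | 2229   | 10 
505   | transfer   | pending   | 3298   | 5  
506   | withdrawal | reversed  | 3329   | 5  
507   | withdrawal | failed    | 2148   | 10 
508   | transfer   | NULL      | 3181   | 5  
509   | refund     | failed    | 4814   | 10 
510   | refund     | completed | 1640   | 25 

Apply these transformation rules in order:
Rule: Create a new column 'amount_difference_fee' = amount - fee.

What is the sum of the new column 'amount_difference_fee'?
26034

Step 1: For each record, compute amount - fee
Example calculations:
  4038 - 0 = 4038
  648 - 0 = 648
  794 - 15 = 779
  ...
Step 2: Sum all derived values
Step 3: Total = 26034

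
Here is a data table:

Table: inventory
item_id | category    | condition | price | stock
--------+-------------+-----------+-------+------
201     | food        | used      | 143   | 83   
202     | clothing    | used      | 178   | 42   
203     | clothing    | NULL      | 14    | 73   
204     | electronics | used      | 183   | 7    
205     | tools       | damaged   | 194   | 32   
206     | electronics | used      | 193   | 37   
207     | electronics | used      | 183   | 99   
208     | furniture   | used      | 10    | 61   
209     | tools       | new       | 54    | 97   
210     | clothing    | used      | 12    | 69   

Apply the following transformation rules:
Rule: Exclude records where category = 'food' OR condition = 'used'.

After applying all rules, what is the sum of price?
262

Step 1: Find records where category = 'food' OR condition = 'used'
Step 2: 7 records match, summing to 902
Step 3: Original sum: 1164
Step 4: Remaining sum = 1164 - 902 = 262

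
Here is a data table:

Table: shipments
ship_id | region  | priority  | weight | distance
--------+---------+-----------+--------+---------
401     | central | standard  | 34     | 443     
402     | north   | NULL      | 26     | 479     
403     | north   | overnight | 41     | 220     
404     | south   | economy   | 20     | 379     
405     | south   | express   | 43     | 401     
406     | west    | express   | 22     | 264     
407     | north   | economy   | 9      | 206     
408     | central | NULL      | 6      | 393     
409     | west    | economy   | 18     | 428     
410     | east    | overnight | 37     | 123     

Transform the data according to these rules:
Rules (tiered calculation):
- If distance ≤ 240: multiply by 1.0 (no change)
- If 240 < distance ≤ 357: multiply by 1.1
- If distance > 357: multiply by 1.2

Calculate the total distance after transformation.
3867.0

Step 1: Tier 1 (distance ≤ 240): 3 records, sum = 549 × 1.0 = 549.0
Step 2: Tier 2 (240 < distance ≤ 357): 1 records, sum = 264 × 1.1 = 290.4
Step 3: Tier 3 (distance > 357): 6 records, sum = 2523 × 1.2 = 3027.6
Step 4: Final sum = 549.0 + 290.4 + 3027.6 = 3867.0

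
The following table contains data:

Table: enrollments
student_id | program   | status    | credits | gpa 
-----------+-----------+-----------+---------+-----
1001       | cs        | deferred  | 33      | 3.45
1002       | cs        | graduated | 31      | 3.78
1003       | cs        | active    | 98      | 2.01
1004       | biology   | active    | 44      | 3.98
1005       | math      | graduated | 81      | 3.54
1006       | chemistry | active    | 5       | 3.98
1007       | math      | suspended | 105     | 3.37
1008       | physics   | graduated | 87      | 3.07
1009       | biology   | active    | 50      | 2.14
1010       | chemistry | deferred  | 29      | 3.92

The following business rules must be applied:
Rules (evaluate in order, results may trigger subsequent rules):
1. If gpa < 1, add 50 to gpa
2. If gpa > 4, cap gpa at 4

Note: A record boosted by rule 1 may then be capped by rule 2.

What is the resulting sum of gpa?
33.24

Step 1: Apply rule 1 to records with gpa < 1
  - 0 records get bonus of 50
  - Of these, 0 records then exceed 4 and get capped
Step 2: Apply rule 2 to records with gpa > 4
  - 0 records (original) are capped
Step 3: Calculate final sum = 33.24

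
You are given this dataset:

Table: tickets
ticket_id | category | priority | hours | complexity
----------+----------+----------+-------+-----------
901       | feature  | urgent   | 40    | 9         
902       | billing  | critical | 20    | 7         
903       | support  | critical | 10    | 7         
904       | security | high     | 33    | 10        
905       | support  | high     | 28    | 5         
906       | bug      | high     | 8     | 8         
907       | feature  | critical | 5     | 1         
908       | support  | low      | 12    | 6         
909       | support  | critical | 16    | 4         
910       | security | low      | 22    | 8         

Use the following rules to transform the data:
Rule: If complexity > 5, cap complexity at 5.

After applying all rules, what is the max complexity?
5

Step 1: Original maximum complexity = 10
Step 2: Apply cap at 5
Step 3: 7 records had complexity > 5 and were capped
Step 4: Maximum after transformation = 5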